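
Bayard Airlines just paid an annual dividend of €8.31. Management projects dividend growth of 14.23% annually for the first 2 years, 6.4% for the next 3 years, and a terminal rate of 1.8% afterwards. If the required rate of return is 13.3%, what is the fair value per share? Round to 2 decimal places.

Three-stage DDM. Project D₁…D_5; terminal Gordon value at t=5 with g = 0.018; discount at r = 0.133.
D_1 = 9.4925
D_2 = 10.8433
D_3 = 11.5373
D_4 = 12.2757
D_5 = 13.0613
TV_5 = 13.2964/(0.133−0.018) = 115.6209
P₀ = Σ Dₜ/(1+r)ᵗ + TV_5/(1+r)^5 = 101.1309

€101.13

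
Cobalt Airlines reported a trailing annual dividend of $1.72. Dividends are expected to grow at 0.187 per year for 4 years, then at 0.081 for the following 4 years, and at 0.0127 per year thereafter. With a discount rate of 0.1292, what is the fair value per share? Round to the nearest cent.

$30.68

Three-stage DDM. Project D₁…D_8; terminal Gordon value at t=8 with g = 0.0127; discount at r = 0.1292.
D_1 = 2.0416
D_2 = 2.4234
D_3 = 2.8766
D_4 = 3.4145
D_5 = 3.6911
D_6 = 3.9901
D_7 = 4.3133
D_8 = 4.6627
TV_8 = 4.7219/(0.1292−0.0127) = 40.5312
P₀ = Σ Dₜ/(1+r)ᵗ + TV_8/(1+r)^8 = 30.6810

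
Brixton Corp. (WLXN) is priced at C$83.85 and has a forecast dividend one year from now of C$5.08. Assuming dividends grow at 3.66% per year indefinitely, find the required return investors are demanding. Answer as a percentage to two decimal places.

Rearranging the constant-growth DDM: r = D₁/P₀ + g.
r = 5.0800 / 83.85 + 0.0366 = 0.06058 + 0.0366 = 0.09718

9.72%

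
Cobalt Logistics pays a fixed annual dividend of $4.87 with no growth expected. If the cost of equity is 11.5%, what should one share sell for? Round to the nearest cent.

$42.35

Zero-growth DDM (perpetuity): P₀ = D/r = 4.87 / 0.115 = 42.3478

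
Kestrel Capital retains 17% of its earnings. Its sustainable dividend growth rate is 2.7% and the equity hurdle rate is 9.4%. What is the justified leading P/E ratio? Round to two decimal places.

Payout ratio b = 1 − 0.17 = 0.83.
Justified leading P/E = b/(r−g) = 0.83/(0.094−0.027) = 12.3881

12.39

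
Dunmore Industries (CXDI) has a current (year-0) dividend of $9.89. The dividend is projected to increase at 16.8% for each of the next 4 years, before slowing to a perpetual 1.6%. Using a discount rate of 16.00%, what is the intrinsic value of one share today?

Two-stage DDM. Project D₁…D_4 at 0.168, terminal growth 0.016, discount at r = 0.16.
D_1 = 11.5515
D_2 = 13.4922
D_3 = 15.7589
D_4 = 18.4063
Terminal value at t=4: TV = D_5/(r−g) = 18.7009/(0.16−0.016) = 129.8670
P₀ = 11.5515/(1+0.16)^1 + 13.4922/(1+0.16)^2 + 15.7589/(1+0.16)^3 + 18.4063/(1+0.16)^4 + 129.8670/(1+0.16)^4 = 111.9712

$111.97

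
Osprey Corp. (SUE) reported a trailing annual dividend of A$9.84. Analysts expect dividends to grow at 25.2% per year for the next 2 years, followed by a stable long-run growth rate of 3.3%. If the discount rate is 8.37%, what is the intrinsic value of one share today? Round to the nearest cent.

Two-stage DDM. Project D₁…D_2 at 0.252, terminal growth 0.033, discount at r = 0.0837.
D_1 = 12.3197
D_2 = 15.4242
Terminal value at t=2: TV = D_3/(r−g) = 15.9332/(0.0837−0.033) = 314.2651
P₀ = 12.3197/(1+0.0837)^1 + 15.4242/(1+0.0837)^2 + 314.2651/(1+0.0837)^2 = 292.0968

A$292.10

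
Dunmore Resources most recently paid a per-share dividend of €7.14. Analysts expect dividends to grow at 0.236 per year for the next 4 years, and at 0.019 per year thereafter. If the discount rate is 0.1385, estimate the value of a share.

Two-stage DDM. Project D₁…D_4 at 0.236, terminal growth 0.019, discount at r = 0.1385.
D_1 = 8.8250
D_2 = 10.9077
D_3 = 13.4820
D_4 = 16.6637
Terminal value at t=4: TV = D_5/(r−g) = 16.9803/(0.1385−0.019) = 142.0949
P₀ = 8.8250/(1+0.1385)^1 + 10.9077/(1+0.1385)^2 + 13.4820/(1+0.1385)^3 + 16.6637/(1+0.1385)^4 + 142.0949/(1+0.1385)^4 = 119.7969

€119.80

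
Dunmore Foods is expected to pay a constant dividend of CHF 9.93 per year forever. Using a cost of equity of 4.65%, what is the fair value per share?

CHF 213.55

Zero-growth DDM (perpetuity): P₀ = D/r = 9.93 / 0.0465 = 213.5484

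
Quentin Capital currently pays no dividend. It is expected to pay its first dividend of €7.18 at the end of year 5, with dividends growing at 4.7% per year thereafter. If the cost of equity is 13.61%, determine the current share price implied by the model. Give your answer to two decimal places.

Deferred-dividend DDM. At t=4 the remaining stream is a growing perpetuity with first payment D_5 = 7.18.
V_4 = D_5/(r−g) = 7.18/(0.1361−0.047) = 80.5836
P₀ = V_4/(1+r)^4 = 80.5836/(1+0.1361)^4 = 48.3705

€48.37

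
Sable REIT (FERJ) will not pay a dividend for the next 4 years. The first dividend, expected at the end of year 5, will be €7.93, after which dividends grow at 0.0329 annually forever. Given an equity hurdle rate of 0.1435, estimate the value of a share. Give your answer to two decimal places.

Deferred-dividend DDM. At t=4 the remaining stream is a growing perpetuity with first payment D_5 = 7.93.
V_4 = D_5/(r−g) = 7.93/(0.1435−0.0329) = 71.6998
P₀ = V_4/(1+r)^4 = 71.6998/(1+0.1435)^4 = 41.9347

€41.93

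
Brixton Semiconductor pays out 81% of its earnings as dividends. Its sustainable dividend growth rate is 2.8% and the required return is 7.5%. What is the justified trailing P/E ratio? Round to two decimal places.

Justified trailing P/E = b(1+g)/(r−g) = 0.81×(1+0.028)/(0.075−0.028) = 17.7166

17.72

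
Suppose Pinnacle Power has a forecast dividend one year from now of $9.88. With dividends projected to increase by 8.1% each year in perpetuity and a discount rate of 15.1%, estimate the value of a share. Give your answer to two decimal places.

$141.14

Gordon growth model: P₀ = D₁/(r − g), with D₁ = 9.88 given directly.
P₀ = 9.8800 / (0.151 − 0.081) = 9.8800 / 0.07 = 141.1429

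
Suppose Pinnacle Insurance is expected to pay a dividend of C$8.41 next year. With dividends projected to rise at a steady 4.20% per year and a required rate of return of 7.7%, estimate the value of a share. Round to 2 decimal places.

Gordon growth model: P₀ = D₁/(r − g), with D₁ = 8.41 given directly.
P₀ = 8.4100 / (0.077 − 0.042) = 8.4100 / 0.035 = 240.2857

C$240.29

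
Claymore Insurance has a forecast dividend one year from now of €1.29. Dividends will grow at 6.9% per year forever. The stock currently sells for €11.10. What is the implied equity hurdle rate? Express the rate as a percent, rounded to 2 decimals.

18.52%

Rearranging the constant-growth DDM: r = D₁/P₀ + g.
r = 1.2900 / 11.10 + 0.069 = 0.11622 + 0.069 = 0.18522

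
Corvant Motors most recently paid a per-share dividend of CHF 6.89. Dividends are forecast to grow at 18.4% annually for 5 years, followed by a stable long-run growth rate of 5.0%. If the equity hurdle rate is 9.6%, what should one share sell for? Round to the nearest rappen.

Two-stage DDM. Project D₁…D_5 at 0.184, terminal growth 0.05, discount at r = 0.096.
D_1 = 8.1578
D_2 = 9.6588
D_3 = 11.4360
D_4 = 13.5402
D_5 = 16.0316
Terminal value at t=5: TV = D_6/(r−g) = 16.8332/(0.096−0.05) = 365.9394
P₀ = 8.1578/(1+0.096)^1 + 9.6588/(1+0.096)^2 + 11.4360/(1+0.096)^3 + 13.5402/(1+0.096)^4 + 16.0316/(1+0.096)^5 + 365.9394/(1+0.096)^5 = 275.0881

CHF 275.09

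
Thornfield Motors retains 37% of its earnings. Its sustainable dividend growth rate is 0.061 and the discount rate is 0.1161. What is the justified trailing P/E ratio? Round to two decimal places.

Payout ratio b = 1 − 0.37 = 0.63.
Justified trailing P/E = b(1+g)/(r−g) = 0.63×(1+0.061)/(0.1161−0.061) = 12.1312

12.13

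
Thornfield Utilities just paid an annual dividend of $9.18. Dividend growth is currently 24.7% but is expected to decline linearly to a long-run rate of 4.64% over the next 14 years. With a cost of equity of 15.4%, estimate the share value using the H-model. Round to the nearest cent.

H-model: P₀ = D₀[(1+g_L) + H(g_S−g_L)]/(r−g_L), with H = 14/2 = 7.
P₀ = 9.18 × [(1+0.0464) + 7×(0.247−0.0464)] / (0.154−0.0464)
   = 9.18 × 2.4506 / 0.1076 = 209.0754

$209.08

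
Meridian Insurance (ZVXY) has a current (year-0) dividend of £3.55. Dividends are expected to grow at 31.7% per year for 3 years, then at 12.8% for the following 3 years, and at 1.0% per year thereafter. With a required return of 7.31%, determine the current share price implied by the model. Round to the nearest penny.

Three-stage DDM. Project D₁…D_6; terminal Gordon value at t=6 with g = 0.01; discount at r = 0.0731.
D_1 = 4.6753
D_2 = 6.1574
D_3 = 8.1093
D_4 = 9.1473
D_5 = 10.3182
D_6 = 11.6389
TV_6 = 11.7553/(0.0731−0.01) = 186.2966
P₀ = Σ Dₜ/(1+r)ᵗ + TV_6/(1+r)^6 = 160.0388

£160.04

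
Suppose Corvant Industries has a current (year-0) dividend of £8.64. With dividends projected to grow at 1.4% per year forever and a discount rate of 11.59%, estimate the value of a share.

£85.98

Gordon growth model: P₀ = D₁/(r − g). D₁ = 8.64 × (1 + 0.014) = 8.7610.
P₀ = 8.7610 / (0.1159 − 0.014) = 8.7610 / 0.1019 = 85.9761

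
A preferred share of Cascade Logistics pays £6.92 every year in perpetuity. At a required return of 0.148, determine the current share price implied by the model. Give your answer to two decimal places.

£46.76

Zero-growth DDM (perpetuity): P₀ = D/r = 6.92 / 0.148 = 46.7568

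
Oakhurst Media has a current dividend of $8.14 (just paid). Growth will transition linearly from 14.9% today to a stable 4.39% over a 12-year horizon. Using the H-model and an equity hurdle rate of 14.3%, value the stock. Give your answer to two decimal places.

$137.54

H-model: P₀ = D₀[(1+g_L) + H(g_S−g_L)]/(r−g_L), with H = 12/2 = 6.
P₀ = 8.14 × [(1+0.0439) + 6×(0.149−0.0439)] / (0.143−0.0439)
   = 8.14 × 1.6745 / 0.0991 = 137.5422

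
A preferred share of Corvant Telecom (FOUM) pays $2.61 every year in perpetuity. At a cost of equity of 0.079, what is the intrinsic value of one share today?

Zero-growth DDM (perpetuity): P₀ = D/r = 2.61 / 0.079 = 33.0380

$33.04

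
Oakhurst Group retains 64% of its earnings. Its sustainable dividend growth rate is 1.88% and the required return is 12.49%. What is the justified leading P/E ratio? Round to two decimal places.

Payout ratio b = 1 − 0.64 = 0.36.
Justified leading P/E = b/(r−g) = 0.36/(0.1249−0.0188) = 3.3930

3.39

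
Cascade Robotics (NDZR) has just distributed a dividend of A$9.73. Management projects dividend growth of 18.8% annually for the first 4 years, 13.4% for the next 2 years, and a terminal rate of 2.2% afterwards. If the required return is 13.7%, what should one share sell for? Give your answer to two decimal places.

Three-stage DDM. Project D₁…D_6; terminal Gordon value at t=6 with g = 0.022; discount at r = 0.137.
D_1 = 11.5592
D_2 = 13.7324
D_3 = 16.3141
D_4 = 19.3811
D_5 = 21.9782
D_6 = 24.9233
TV_6 = 25.4716/(0.137−0.022) = 221.4919
P₀ = Σ Dₜ/(1+r)ᵗ + TV_6/(1+r)^6 = 169.1032

A$169.10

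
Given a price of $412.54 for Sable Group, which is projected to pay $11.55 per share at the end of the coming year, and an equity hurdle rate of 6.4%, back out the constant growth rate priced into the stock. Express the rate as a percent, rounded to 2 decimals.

3.60%

From P₀ = D₁/(r − g), the implied growth is g = r − D₁/P₀.
g = 0.064 − 11.55/412.54 = 0.064 − 0.02800 = 0.03600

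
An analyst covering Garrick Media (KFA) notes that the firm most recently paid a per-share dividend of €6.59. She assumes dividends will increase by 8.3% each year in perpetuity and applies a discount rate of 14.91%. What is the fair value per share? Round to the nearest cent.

Gordon growth model: P₀ = D₁/(r − g). D₁ = 6.59 × (1 + 0.083) = 7.1370.
P₀ = 7.1370 / (0.1491 − 0.083) = 7.1370 / 0.0661 = 107.9723

€107.97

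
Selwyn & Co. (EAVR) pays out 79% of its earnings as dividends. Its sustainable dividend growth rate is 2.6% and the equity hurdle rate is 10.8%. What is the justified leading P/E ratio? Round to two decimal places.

Justified leading P/E = b/(r−g) = 0.79/(0.108−0.026) = 9.6341

9.63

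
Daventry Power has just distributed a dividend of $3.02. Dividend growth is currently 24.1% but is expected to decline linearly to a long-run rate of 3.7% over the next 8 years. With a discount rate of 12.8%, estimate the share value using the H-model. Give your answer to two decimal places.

H-model: P₀ = D₀[(1+g_L) + H(g_S−g_L)]/(r−g_L), with H = 8/2 = 4.
P₀ = 3.02 × [(1+0.037) + 4×(0.241−0.037)] / (0.128−0.037)
   = 3.02 × 1.8530 / 0.091 = 61.4952

$61.50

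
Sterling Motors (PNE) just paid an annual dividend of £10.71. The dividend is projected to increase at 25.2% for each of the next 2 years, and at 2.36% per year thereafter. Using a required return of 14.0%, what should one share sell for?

Two-stage DDM. Project D₁…D_2 at 0.252, terminal growth 0.0236, discount at r = 0.14.
D_1 = 13.4089
D_2 = 16.7880
Terminal value at t=2: TV = D_3/(r−g) = 17.1842/(0.14−0.0236) = 147.6303
P₀ = 13.4089/(1+0.14)^1 + 16.7880/(1+0.14)^2 + 147.6303/(1+0.14)^2 = 138.2767

£138.28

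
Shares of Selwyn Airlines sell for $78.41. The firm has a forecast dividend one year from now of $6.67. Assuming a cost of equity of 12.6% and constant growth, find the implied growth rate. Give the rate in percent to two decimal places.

From P₀ = D₁/(r − g), the implied growth is g = r − D₁/P₀.
g = 0.126 − 6.67/78.41 = 0.126 − 0.08507 = 0.04093

4.09%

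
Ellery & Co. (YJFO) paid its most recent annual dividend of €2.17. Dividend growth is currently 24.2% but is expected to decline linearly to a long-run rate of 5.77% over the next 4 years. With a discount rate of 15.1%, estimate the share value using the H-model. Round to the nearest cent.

H-model: P₀ = D₀[(1+g_L) + H(g_S−g_L)]/(r−g_L), with H = 4/2 = 2.
P₀ = 2.17 × [(1+0.0577) + 2×(0.242−0.0577)] / (0.151−0.0577)
   = 2.17 × 1.4263 / 0.0933 = 33.1733

€33.17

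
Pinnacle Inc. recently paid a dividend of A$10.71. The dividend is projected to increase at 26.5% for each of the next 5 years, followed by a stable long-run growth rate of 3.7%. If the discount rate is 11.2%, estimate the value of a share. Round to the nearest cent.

Two-stage DDM. Project D₁…D_5 at 0.265, terminal growth 0.037, discount at r = 0.112.
D_1 = 13.5482
D_2 = 17.1384
D_3 = 21.6801
D_4 = 27.4253
D_5 = 34.6930
Terminal value at t=5: TV = D_6/(r−g) = 35.9767/(0.112−0.037) = 479.6888
P₀ = 13.5482/(1+0.112)^1 + 17.1384/(1+0.112)^2 + 21.6801/(1+0.112)^3 + 27.4253/(1+0.112)^4 + 34.6930/(1+0.112)^5 + 479.6888/(1+0.112)^5 = 362.2720

A$362.27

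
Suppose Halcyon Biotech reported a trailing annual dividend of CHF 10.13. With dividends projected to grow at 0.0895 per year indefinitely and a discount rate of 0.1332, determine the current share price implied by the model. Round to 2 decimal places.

Gordon growth model: P₀ = D₁/(r − g). D₁ = 10.13 × (1 + 0.0895) = 11.0366.
P₀ = 11.0366 / (0.1332 − 0.0895) = 11.0366 / 0.0437 = 252.5546

CHF 252.55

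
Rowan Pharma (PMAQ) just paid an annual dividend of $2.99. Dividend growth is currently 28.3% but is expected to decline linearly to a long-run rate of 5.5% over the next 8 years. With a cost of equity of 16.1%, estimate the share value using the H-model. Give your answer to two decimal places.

H-model: P₀ = D₀[(1+g_L) + H(g_S−g_L)]/(r−g_L), with H = 8/2 = 4.
P₀ = 2.99 × [(1+0.055) + 4×(0.283−0.055)] / (0.161−0.055)
   = 2.99 × 1.9670 / 0.106 = 55.4842

$55.48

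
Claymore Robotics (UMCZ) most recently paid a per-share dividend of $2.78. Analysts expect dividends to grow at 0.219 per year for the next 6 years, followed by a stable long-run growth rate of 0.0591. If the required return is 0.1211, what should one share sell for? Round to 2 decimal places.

$101.07

Two-stage DDM. Project D₁…D_6 at 0.219, terminal growth 0.0591, discount at r = 0.1211.
D_1 = 3.3888
D_2 = 4.1310
D_3 = 5.0357
D_4 = 6.1385
D_5 = 7.4828
D_6 = 9.1215
Terminal value at t=6: TV = D_7/(r−g) = 9.6606/(0.1211−0.0591) = 155.8161
P₀ = 3.3888/(1+0.1211)^1 + 4.1310/(1+0.1211)^2 + 5.0357/(1+0.1211)^3 + 6.1385/(1+0.1211)^4 + 7.4828/(1+0.1211)^5 + 9.1215/(1+0.1211)^6 + 155.8161/(1+0.1211)^6 = 101.0660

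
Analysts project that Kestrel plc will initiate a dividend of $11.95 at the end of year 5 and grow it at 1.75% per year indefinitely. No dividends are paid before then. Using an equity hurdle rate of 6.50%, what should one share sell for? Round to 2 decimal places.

$195.56

Deferred-dividend DDM. At t=4 the remaining stream is a growing perpetuity with first payment D_5 = 11.95.
V_4 = D_5/(r−g) = 11.95/(0.065−0.0175) = 251.5789
P₀ = V_4/(1+r)^4 = 251.5789/(1+0.065)^4 = 195.5581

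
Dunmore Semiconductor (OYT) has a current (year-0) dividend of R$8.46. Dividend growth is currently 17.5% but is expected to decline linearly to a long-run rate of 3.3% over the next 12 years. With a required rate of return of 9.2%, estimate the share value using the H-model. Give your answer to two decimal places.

H-model: P₀ = D₀[(1+g_L) + H(g_S−g_L)]/(r−g_L), with H = 12/2 = 6.
P₀ = 8.46 × [(1+0.033) + 6×(0.175−0.033)] / (0.092−0.033)
   = 8.46 × 1.8850 / 0.059 = 270.2898

R$270.29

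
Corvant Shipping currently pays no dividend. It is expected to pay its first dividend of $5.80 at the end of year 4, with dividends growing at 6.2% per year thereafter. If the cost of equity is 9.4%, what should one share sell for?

Deferred-dividend DDM. At t=3 the remaining stream is a growing perpetuity with first payment D_4 = 5.80.
V_3 = D_4/(r−g) = 5.80/(0.094−0.062) = 181.2500
P₀ = V_3/(1+r)^3 = 181.2500/(1+0.094)^3 = 138.4287

$138.43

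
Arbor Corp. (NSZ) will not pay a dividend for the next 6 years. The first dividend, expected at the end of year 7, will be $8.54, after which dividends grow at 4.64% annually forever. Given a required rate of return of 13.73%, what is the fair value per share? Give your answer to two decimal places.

Deferred-dividend DDM. At t=6 the remaining stream is a growing perpetuity with first payment D_7 = 8.54.
V_6 = D_7/(r−g) = 8.54/(0.1373−0.0464) = 93.9494
P₀ = V_6/(1+r)^6 = 93.9494/(1+0.1373)^6 = 43.4154

$43.42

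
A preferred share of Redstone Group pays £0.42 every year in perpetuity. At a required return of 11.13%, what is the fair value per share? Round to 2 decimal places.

£3.77

Zero-growth DDM (perpetuity): P₀ = D/r = 0.42 / 0.1113 = 3.7736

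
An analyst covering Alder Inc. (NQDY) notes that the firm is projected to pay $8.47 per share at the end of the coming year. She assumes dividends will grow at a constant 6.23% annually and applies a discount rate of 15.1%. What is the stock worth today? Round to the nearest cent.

Gordon growth model: P₀ = D₁/(r − g), with D₁ = 8.47 given directly.
P₀ = 8.4700 / (0.151 − 0.0623) = 8.4700 / 0.0887 = 95.4904

$95.49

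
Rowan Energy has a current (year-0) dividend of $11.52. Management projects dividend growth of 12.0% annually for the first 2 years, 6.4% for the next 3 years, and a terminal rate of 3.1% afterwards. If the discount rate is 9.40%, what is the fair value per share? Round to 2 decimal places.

$239.92

Three-stage DDM. Project D₁…D_5; terminal Gordon value at t=5 with g = 0.031; discount at r = 0.094.
D_1 = 12.9024
D_2 = 14.4507
D_3 = 15.3755
D_4 = 16.3596
D_5 = 17.4066
TV_5 = 17.9462/(0.094−0.031) = 284.8600
P₀ = Σ Dₜ/(1+r)ᵗ + TV_5/(1+r)^5 = 239.9191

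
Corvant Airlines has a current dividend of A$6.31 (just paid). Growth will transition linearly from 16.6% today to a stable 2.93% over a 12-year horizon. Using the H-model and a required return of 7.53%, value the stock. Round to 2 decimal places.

H-model: P₀ = D₀[(1+g_L) + H(g_S−g_L)]/(r−g_L), with H = 12/2 = 6.
P₀ = 6.31 × [(1+0.0293) + 6×(0.166−0.0293)] / (0.0753−0.0293)
   = 6.31 × 1.8495 / 0.046 = 253.7032

A$253.70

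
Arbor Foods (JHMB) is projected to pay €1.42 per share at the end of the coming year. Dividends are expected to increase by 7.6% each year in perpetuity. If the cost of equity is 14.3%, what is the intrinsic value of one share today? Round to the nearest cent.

€21.19

Gordon growth model: P₀ = D₁/(r − g), with D₁ = 1.42 given directly.
P₀ = 1.4200 / (0.143 − 0.076) = 1.4200 / 0.067 = 21.1940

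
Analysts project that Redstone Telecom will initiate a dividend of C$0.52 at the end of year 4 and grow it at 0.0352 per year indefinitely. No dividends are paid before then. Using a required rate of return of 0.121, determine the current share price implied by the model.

Deferred-dividend DDM. At t=3 the remaining stream is a growing perpetuity with first payment D_4 = 0.52.
V_3 = D_4/(r−g) = 0.52/(0.121−0.0352) = 6.0606
P₀ = V_3/(1+r)^3 = 6.0606/(1+0.121)^3 = 4.3023

C$4.30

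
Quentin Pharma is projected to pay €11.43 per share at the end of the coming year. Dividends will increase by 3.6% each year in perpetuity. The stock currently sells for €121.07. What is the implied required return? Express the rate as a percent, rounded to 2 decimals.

13.04%

Rearranging the constant-growth DDM: r = D₁/P₀ + g.
r = 11.4300 / 121.07 + 0.036 = 0.09441 + 0.036 = 0.13041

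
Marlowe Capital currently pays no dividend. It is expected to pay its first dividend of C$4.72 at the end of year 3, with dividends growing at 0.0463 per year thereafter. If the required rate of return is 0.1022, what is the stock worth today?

C$69.50

Deferred-dividend DDM. At t=2 the remaining stream is a growing perpetuity with first payment D_3 = 4.72.
V_2 = D_3/(r−g) = 4.72/(0.1022−0.0463) = 84.4365
P₀ = V_2/(1+r)^2 = 84.4365/(1+0.1022)^2 = 69.5039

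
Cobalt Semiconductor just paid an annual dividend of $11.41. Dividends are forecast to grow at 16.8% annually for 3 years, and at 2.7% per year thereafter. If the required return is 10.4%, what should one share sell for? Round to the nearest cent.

$218.57

Two-stage DDM. Project D₁…D_3 at 0.168, terminal growth 0.027, discount at r = 0.104.
D_1 = 13.3269
D_2 = 15.5658
D_3 = 18.1808
Terminal value at t=3: TV = D_4/(r−g) = 18.6717/(0.104−0.027) = 242.4900
P₀ = 13.3269/(1+0.104)^1 + 15.5658/(1+0.104)^2 + 18.1808/(1+0.104)^3 + 242.4900/(1+0.104)^3 = 218.5675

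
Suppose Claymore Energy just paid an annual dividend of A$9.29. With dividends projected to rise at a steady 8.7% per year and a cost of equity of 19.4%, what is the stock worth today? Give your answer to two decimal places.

Gordon growth model: P₀ = D₁/(r − g). D₁ = 9.29 × (1 + 0.087) = 10.0982.
P₀ = 10.0982 / (0.194 − 0.087) = 10.0982 / 0.107 = 94.3760

A$94.38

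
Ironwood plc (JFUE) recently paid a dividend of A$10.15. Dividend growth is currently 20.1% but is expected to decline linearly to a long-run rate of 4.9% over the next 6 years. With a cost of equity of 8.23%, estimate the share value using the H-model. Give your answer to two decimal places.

A$458.73

H-model: P₀ = D₀[(1+g_L) + H(g_S−g_L)]/(r−g_L), with H = 6/2 = 3.
P₀ = 10.15 × [(1+0.049) + 3×(0.201−0.049)] / (0.0823−0.049)
   = 10.15 × 1.5050 / 0.0333 = 458.7312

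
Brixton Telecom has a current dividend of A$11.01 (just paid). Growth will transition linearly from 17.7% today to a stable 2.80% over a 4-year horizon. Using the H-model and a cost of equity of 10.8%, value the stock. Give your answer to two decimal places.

A$182.49

H-model: P₀ = D₀[(1+g_L) + H(g_S−g_L)]/(r−g_L), with H = 4/2 = 2.
P₀ = 11.01 × [(1+0.028) + 2×(0.177−0.028)] / (0.108−0.028)
   = 11.01 × 1.3260 / 0.08 = 182.4907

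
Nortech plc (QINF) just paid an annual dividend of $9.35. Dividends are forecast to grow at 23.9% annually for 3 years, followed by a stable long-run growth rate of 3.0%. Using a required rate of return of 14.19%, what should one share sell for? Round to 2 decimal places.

Two-stage DDM. Project D₁…D_3 at 0.239, terminal growth 0.03, discount at r = 0.1419.
D_1 = 11.5846
D_2 = 14.3534
D_3 = 17.7838
Terminal value at t=3: TV = D_4/(r−g) = 18.3174/(0.1419−0.03) = 163.6940
P₀ = 11.5846/(1+0.1419)^1 + 14.3534/(1+0.1419)^2 + 17.7838/(1+0.1419)^3 + 163.6940/(1+0.1419)^3 = 143.0347

$143.03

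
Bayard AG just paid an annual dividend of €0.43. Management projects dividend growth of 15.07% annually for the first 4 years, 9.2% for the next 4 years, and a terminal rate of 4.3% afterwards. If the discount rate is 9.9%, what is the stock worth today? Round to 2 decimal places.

Three-stage DDM. Project D₁…D_8; terminal Gordon value at t=8 with g = 0.043; discount at r = 0.099.
D_1 = 0.4948
D_2 = 0.5694
D_3 = 0.6552
D_4 = 0.7539
D_5 = 0.8233
D_6 = 0.8990
D_7 = 0.9817
D_8 = 1.0720
TV_8 = 1.1181/(0.099−0.043) = 19.9666
P₀ = Σ Dₜ/(1+r)ᵗ + TV_8/(1+r)^8 = 13.3491

€13.35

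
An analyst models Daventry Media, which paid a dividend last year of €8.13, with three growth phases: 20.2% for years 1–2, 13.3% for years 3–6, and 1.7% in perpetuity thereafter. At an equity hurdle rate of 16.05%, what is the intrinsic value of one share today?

Three-stage DDM. Project D₁…D_6; terminal Gordon value at t=6 with g = 0.017; discount at r = 0.1605.
D_1 = 9.7723
D_2 = 11.7463
D_3 = 13.3085
D_4 = 15.0785
D_5 = 17.0840
D_6 = 19.3562
TV_6 = 19.6852/(0.1605−0.017) = 137.1792
P₀ = Σ Dₜ/(1+r)ᵗ + TV_6/(1+r)^6 = 106.1704

€106.17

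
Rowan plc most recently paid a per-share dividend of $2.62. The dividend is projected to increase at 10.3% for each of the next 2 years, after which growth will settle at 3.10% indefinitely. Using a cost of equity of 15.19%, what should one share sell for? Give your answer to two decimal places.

Two-stage DDM. Project D₁…D_2 at 0.103, terminal growth 0.031, discount at r = 0.1519.
D_1 = 2.8899
D_2 = 3.1875
Terminal value at t=2: TV = D_3/(r−g) = 3.2863/(0.1519−0.031) = 27.1822
P₀ = 2.8899/(1+0.1519)^1 + 3.1875/(1+0.1519)^2 + 27.1822/(1+0.1519)^2 = 25.3970

$25.40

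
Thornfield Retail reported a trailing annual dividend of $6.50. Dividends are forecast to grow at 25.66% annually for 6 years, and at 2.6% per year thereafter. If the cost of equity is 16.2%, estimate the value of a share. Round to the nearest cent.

$130.18

Two-stage DDM. Project D₁…D_6 at 0.2566, terminal growth 0.026, discount at r = 0.162.
D_1 = 8.1679
D_2 = 10.2638
D_3 = 12.8975
D_4 = 16.2070
D_5 = 20.3657
D_6 = 25.5915
Terminal value at t=6: TV = D_7/(r−g) = 26.2569/(0.162−0.026) = 193.0653
P₀ = 8.1679/(1+0.162)^1 + 10.2638/(1+0.162)^2 + 12.8975/(1+0.162)^3 + 16.2070/(1+0.162)^4 + 20.3657/(1+0.162)^5 + 25.5915/(1+0.162)^6 + 193.0653/(1+0.162)^6 = 130.1767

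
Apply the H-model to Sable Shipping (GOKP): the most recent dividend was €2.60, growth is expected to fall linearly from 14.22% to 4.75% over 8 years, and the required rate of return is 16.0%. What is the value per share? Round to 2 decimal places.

€32.96

H-model: P₀ = D₀[(1+g_L) + H(g_S−g_L)]/(r−g_L), with H = 8/2 = 4.
P₀ = 2.60 × [(1+0.0475) + 4×(0.1422−0.0475)] / (0.16−0.0475)
   = 2.60 × 1.4263 / 0.1125 = 32.9634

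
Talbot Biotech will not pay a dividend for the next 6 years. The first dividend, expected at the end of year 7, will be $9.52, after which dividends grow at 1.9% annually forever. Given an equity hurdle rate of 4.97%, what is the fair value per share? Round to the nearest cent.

$231.80

Deferred-dividend DDM. At t=6 the remaining stream is a growing perpetuity with first payment D_7 = 9.52.
V_6 = D_7/(r−g) = 9.52/(0.0497−0.019) = 310.0977
P₀ = V_6/(1+r)^6 = 310.0977/(1+0.0497)^6 = 231.7968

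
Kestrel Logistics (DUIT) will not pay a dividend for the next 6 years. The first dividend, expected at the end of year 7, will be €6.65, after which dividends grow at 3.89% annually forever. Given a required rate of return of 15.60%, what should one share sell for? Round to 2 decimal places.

Deferred-dividend DDM. At t=6 the remaining stream is a growing perpetuity with first payment D_7 = 6.65.
V_6 = D_7/(r−g) = 6.65/(0.156−0.0389) = 56.7891
P₀ = V_6/(1+r)^6 = 56.7891/(1+0.156)^6 = 23.7968

€23.80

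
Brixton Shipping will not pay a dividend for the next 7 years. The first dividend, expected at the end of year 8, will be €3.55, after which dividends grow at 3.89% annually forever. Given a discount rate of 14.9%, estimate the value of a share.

Deferred-dividend DDM. At t=7 the remaining stream is a growing perpetuity with first payment D_8 = 3.55.
V_7 = D_8/(r−g) = 3.55/(0.149−0.0389) = 32.2434
P₀ = V_7/(1+r)^7 = 32.2434/(1+0.149)^7 = 12.1955

€12.20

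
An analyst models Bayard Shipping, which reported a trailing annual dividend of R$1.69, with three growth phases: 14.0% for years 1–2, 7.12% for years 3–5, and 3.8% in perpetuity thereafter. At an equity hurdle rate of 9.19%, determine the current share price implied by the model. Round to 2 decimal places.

R$42.42

Three-stage DDM. Project D₁…D_5; terminal Gordon value at t=5 with g = 0.038; discount at r = 0.0919.
D_1 = 1.9266
D_2 = 2.1963
D_3 = 2.3527
D_4 = 2.5202
D_5 = 2.6997
TV_5 = 2.8022/(0.0919−0.038) = 51.9896
P₀ = Σ Dₜ/(1+r)ᵗ + TV_5/(1+r)^5 = 42.4230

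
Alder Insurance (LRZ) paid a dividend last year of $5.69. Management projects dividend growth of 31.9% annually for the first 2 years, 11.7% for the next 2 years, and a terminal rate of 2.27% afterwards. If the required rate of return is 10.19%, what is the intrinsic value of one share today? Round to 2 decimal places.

$139.79

Three-stage DDM. Project D₁…D_4; terminal Gordon value at t=4 with g = 0.0227; discount at r = 0.1019.
D_1 = 7.5051
D_2 = 9.8992
D_3 = 11.0575
D_4 = 12.3512
TV_4 = 12.6315/(0.1019−0.0227) = 159.4892
P₀ = Σ Dₜ/(1+r)ᵗ + TV_4/(1+r)^4 = 139.7907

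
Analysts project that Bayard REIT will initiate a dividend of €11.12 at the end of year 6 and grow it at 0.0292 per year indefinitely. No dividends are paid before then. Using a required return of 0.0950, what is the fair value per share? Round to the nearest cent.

€107.35

Deferred-dividend DDM. At t=5 the remaining stream is a growing perpetuity with first payment D_6 = 11.12.
V_5 = D_6/(r−g) = 11.12/(0.095−0.0292) = 168.9970
P₀ = V_5/(1+r)^5 = 168.9970/(1+0.095)^5 = 107.3515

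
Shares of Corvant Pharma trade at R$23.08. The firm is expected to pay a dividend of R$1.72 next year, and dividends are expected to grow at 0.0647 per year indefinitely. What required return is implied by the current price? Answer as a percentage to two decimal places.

Rearranging the constant-growth DDM: r = D₁/P₀ + g.
r = 1.7200 / 23.08 + 0.0647 = 0.07452 + 0.0647 = 0.13922

13.92%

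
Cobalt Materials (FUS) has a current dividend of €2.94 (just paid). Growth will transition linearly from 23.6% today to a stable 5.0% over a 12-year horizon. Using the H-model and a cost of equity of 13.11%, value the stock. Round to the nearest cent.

H-model: P₀ = D₀[(1+g_L) + H(g_S−g_L)]/(r−g_L), with H = 12/2 = 6.
P₀ = 2.94 × [(1+0.05) + 6×(0.236−0.05)] / (0.1311−0.05)
   = 2.94 × 2.1660 / 0.0811 = 78.5208

€78.52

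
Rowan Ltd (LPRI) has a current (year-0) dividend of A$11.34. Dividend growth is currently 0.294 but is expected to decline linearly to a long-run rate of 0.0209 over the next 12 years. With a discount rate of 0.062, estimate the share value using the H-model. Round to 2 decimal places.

H-model: P₀ = D₀[(1+g_L) + H(g_S−g_L)]/(r−g_L), with H = 12/2 = 6.
P₀ = 11.34 × [(1+0.0209) + 6×(0.294−0.0209)] / (0.062−0.0209)
   = 11.34 × 2.6595 / 0.0411 = 733.7891

A$733.79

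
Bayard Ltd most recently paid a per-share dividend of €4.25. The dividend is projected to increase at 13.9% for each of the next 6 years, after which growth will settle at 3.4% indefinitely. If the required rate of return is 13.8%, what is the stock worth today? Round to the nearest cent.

€68.06

Two-stage DDM. Project D₁…D_6 at 0.139, terminal growth 0.034, discount at r = 0.138.
D_1 = 4.8407
D_2 = 5.5136
D_3 = 6.2800
D_4 = 7.1529
D_5 = 8.1472
D_6 = 9.2796
Terminal value at t=6: TV = D_7/(r−g) = 9.5952/(0.138−0.034) = 92.2611
P₀ = 4.8407/(1+0.138)^1 + 5.5136/(1+0.138)^2 + 6.2800/(1+0.138)^3 + 7.1529/(1+0.138)^4 + 8.1472/(1+0.138)^5 + 9.2796/(1+0.138)^6 + 92.2611/(1+0.138)^6 = 68.0566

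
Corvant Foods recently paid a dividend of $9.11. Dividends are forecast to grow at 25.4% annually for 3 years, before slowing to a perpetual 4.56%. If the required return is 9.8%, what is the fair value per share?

Two-stage DDM. Project D₁…D_3 at 0.254, terminal growth 0.0456, discount at r = 0.098.
D_1 = 11.4239
D_2 = 14.3256
D_3 = 17.9643
Terminal value at t=3: TV = D_4/(r−g) = 18.7835/(0.098−0.0456) = 358.4638
P₀ = 11.4239/(1+0.098)^1 + 14.3256/(1+0.098)^2 + 17.9643/(1+0.098)^3 + 358.4638/(1+0.098)^3 = 306.6511

$306.65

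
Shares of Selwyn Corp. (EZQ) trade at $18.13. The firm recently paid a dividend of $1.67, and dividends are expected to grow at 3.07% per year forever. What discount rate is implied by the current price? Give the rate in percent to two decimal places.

12.56%

Rearranging the constant-growth DDM: r = D₁/P₀ + g.
D₁ = 1.67 × (1 + 0.0307) = 1.7213.
r = 1.7213 / 18.13 + 0.0307 = 0.09494 + 0.0307 = 0.12564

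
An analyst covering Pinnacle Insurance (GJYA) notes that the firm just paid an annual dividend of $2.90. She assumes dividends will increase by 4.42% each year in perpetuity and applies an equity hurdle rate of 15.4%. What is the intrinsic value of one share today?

Gordon growth model: P₀ = D₁/(r − g). D₁ = 2.90 × (1 + 0.0442) = 3.0282.
P₀ = 3.0282 / (0.154 − 0.0442) = 3.0282 / 0.1098 = 27.5791

$27.58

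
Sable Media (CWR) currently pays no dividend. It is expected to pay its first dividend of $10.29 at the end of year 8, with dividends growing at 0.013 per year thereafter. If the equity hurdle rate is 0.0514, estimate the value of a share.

Deferred-dividend DDM. At t=7 the remaining stream is a growing perpetuity with first payment D_8 = 10.29.
V_7 = D_8/(r−g) = 10.29/(0.0514−0.013) = 267.9687
P₀ = V_7/(1+r)^7 = 267.9687/(1+0.0514)^7 = 188.6724

$188.67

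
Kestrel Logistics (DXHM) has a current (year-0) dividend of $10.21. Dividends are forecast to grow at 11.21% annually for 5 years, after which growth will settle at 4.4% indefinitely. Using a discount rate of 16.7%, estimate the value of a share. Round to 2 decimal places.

$112.39

Two-stage DDM. Project D₁…D_5 at 0.1121, terminal growth 0.044, discount at r = 0.167.
D_1 = 11.3545
D_2 = 12.6274
D_3 = 14.0429
D_4 = 15.6171
D_5 = 17.3678
Terminal value at t=5: TV = D_6/(r−g) = 18.1320/(0.167−0.044) = 147.4145
P₀ = 11.3545/(1+0.167)^1 + 12.6274/(1+0.167)^2 + 14.0429/(1+0.167)^3 + 15.6171/(1+0.167)^4 + 17.3678/(1+0.167)^5 + 147.4145/(1+0.167)^5 = 112.3876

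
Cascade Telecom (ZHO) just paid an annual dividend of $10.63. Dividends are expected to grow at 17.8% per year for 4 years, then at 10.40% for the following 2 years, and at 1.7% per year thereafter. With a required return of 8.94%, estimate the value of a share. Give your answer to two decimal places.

Three-stage DDM. Project D₁…D_6; terminal Gordon value at t=6 with g = 0.017; discount at r = 0.0894.
D_1 = 12.5221
D_2 = 14.7511
D_3 = 17.3768
D_4 = 20.4698
D_5 = 22.5987
D_6 = 24.9490
TV_6 = 25.3731/(0.0894−0.017) = 350.4572
P₀ = Σ Dₜ/(1+r)ᵗ + TV_6/(1+r)^6 = 291.2087

$291.21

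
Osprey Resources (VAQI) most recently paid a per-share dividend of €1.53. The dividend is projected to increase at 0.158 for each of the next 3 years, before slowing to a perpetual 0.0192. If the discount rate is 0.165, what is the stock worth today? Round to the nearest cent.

Two-stage DDM. Project D₁…D_3 at 0.158, terminal growth 0.0192, discount at r = 0.165.
D_1 = 1.7717
D_2 = 2.0517
D_3 = 2.3758
Terminal value at t=3: TV = D_4/(r−g) = 2.4215/(0.165−0.0192) = 16.6081
P₀ = 1.7717/(1+0.165)^1 + 2.0517/(1+0.165)^2 + 2.3758/(1+0.165)^3 + 16.6081/(1+0.165)^3 = 15.0387

€15.04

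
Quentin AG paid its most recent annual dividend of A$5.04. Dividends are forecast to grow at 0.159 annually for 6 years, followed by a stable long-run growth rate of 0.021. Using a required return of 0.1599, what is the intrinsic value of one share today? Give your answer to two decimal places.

Two-stage DDM. Project D₁…D_6 at 0.159, terminal growth 0.021, discount at r = 0.1599.
D_1 = 5.8414
D_2 = 6.7701
D_3 = 7.8466
D_4 = 9.0942
D_5 = 10.5402
D_6 = 12.2161
Terminal value at t=6: TV = D_7/(r−g) = 12.4726/(0.1599−0.021) = 89.7955
P₀ = 5.8414/(1+0.1599)^1 + 6.7701/(1+0.1599)^2 + 7.8466/(1+0.1599)^3 + 9.0942/(1+0.1599)^4 + 10.5402/(1+0.1599)^5 + 12.2161/(1+0.1599)^6 + 89.7955/(1+0.1599)^6 = 67.0329

A$67.03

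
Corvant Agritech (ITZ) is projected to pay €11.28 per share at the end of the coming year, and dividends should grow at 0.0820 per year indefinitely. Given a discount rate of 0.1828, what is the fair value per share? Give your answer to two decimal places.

Gordon growth model: P₀ = D₁/(r − g), with D₁ = 11.28 given directly.
P₀ = 11.2800 / (0.1828 − 0.082) = 11.2800 / 0.1008 = 111.9048

€111.90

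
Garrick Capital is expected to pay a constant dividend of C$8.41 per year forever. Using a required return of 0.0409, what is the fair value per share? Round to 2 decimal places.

Zero-growth DDM (perpetuity): P₀ = D/r = 8.41 / 0.0409 = 205.6235

C$205.62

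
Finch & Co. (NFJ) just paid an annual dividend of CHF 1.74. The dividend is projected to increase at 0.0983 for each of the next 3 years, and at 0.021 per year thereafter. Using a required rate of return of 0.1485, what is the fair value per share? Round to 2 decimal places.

CHF 16.96

Two-stage DDM. Project D₁…D_3 at 0.0983, terminal growth 0.021, discount at r = 0.1485.
D_1 = 1.9110
D_2 = 2.0989
D_3 = 2.3052
Terminal value at t=3: TV = D_4/(r−g) = 2.3536/(0.1485−0.021) = 18.4598
P₀ = 1.9110/(1+0.1485)^1 + 2.0989/(1+0.1485)^2 + 2.3052/(1+0.1485)^3 + 18.4598/(1+0.1485)^3 = 16.9621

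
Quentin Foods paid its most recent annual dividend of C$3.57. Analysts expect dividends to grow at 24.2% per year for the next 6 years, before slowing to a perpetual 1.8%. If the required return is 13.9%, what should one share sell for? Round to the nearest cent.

C$79.81

Two-stage DDM. Project D₁…D_6 at 0.242, terminal growth 0.018, discount at r = 0.139.
D_1 = 4.4339
D_2 = 5.5070
D_3 = 6.8396
D_4 = 8.4948
D_5 = 10.5506
D_6 = 13.1038
Terminal value at t=6: TV = D_7/(r−g) = 13.3397/(0.139−0.018) = 110.2453
P₀ = 4.4339/(1+0.139)^1 + 5.5070/(1+0.139)^2 + 6.8396/(1+0.139)^3 + 8.4948/(1+0.139)^4 + 10.5506/(1+0.139)^5 + 13.1038/(1+0.139)^6 + 110.2453/(1+0.139)^6 = 79.8104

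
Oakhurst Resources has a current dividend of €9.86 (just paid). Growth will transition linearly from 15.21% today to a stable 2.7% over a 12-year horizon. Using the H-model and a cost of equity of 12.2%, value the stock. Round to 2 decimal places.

€184.50

H-model: P₀ = D₀[(1+g_L) + H(g_S−g_L)]/(r−g_L), with H = 12/2 = 6.
P₀ = 9.86 × [(1+0.027) + 6×(0.1521−0.027)] / (0.122−0.027)
   = 9.86 × 1.7776 / 0.095 = 184.4962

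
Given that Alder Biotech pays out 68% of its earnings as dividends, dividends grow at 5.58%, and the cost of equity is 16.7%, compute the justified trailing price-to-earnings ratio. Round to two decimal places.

6.46

Justified trailing P/E = b(1+g)/(r−g) = 0.68×(1+0.0558)/(0.167−0.0558) = 6.4563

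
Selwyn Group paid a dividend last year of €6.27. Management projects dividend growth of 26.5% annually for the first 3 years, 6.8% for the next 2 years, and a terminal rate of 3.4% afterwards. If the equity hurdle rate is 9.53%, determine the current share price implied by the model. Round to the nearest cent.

Three-stage DDM. Project D₁…D_5; terminal Gordon value at t=5 with g = 0.034; discount at r = 0.0953.
D_1 = 7.9316
D_2 = 10.0334
D_3 = 12.6923
D_4 = 13.5553
D_5 = 14.4771
TV_5 = 14.9693/(0.0953−0.034) = 244.1978
P₀ = Σ Dₜ/(1+r)ᵗ + TV_5/(1+r)^5 = 198.7749

€198.77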